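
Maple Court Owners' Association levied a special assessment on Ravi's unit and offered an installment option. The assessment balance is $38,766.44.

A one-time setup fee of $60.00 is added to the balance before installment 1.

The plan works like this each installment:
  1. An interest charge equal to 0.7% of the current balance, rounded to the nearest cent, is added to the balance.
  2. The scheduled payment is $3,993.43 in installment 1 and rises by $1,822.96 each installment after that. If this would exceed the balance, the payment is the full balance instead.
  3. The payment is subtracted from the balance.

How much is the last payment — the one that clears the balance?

Installment 1: $38,826.44 +$271.79 interest = $39,098.23; pay $3,993.43 → $35,104.80
Installment 2: $35,104.80 +$245.73 interest = $35,350.53; pay $5,816.39 → $29,534.14
Installment 3: $29,534.14 +$206.74 interest = $29,740.88; pay $7,639.35 → $22,101.53
Installment 4: $22,101.53 +$154.71 interest = $22,256.24; pay $9,462.31 → $12,793.93
Installment 5: $12,793.93 +$89.56 interest = $12,883.49; pay $11,285.27 → $1,598.22
Installment 6: $1,598.22 +$11.19 interest = $1,609.41; pay $1,609.41 → $0.00

$1,609.41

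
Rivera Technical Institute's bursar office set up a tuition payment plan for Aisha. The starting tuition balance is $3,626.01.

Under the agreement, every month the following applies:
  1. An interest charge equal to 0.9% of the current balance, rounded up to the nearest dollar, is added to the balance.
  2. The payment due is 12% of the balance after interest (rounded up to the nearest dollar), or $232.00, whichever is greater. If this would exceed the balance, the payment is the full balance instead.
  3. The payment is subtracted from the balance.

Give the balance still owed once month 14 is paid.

Month 1: $3,626.01 +$33.00 interest = $3,659.01; pay $440.00 → $3,219.01
Month 2: $3,219.01 +$29.00 interest = $3,248.01; pay $390.00 → $2,858.01
Month 3: $2,858.01 +$26.00 interest = $2,884.01; pay $347.00 → $2,537.01
Month 4: $2,537.01 +$23.00 interest = $2,560.01; pay $308.00 → $2,252.01
Month 5: $2,252.01 +$21.00 interest = $2,273.01; pay $273.00 → $2,000.01
Month 6: $2,000.01 +$19.00 interest = $2,019.01; pay $243.00 → $1,776.01
Month 7: $1,776.01 +$16.00 interest = $1,792.01; pay $232.00 → $1,560.01
Month 8: $1,560.01 +$15.00 interest = $1,575.01; pay $232.00 → $1,343.01
Month 9: $1,343.01 +$13.00 interest = $1,356.01; pay $232.00 → $1,124.01
Month 10: $1,124.01 +$11.00 interest = $1,135.01; pay $232.00 → $903.01
Month 11: $903.01 +$9.00 interest = $912.01; pay $232.00 → $680.01
Month 12: $680.01 +$7.00 interest = $687.01; pay $232.00 → $455.01
Month 13: $455.01 +$5.00 interest = $460.01; pay $232.00 → $228.01
Month 14: $228.01 +$3.00 interest = $231.01; pay $231.01 → $0.00

$0.00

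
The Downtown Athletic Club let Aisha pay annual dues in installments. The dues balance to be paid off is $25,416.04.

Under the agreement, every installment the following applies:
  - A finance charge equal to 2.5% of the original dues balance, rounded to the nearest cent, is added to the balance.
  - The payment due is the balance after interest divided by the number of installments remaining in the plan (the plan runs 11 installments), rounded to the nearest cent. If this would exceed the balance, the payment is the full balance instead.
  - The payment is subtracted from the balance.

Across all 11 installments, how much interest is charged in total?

$6,989.40

# | Opening | Interest | Payment | End bal
1 | $25,416.04 | $635.40 | $2,368.31 | $23,683.13
2 | $23,683.13 | $635.40 | $2,431.85 | $21,886.68
3 | $21,886.68 | $635.40 | $2,502.45 | $20,019.63
4 | $20,019.63 | $635.40 | $2,581.88 | $18,073.15
5 | $18,073.15 | $635.40 | $2,672.65 | $16,035.90
6 | $16,035.90 | $635.40 | $2,778.55 | $13,892.75
7 | $13,892.75 | $635.40 | $2,905.63 | $11,622.52
8 | $11,622.52 | $635.40 | $3,064.48 | $9,193.44
9 | $9,193.44 | $635.40 | $3,276.28 | $6,552.56
10 | $6,552.56 | $635.40 | $3,593.98 | $3,593.98
11 | $3,593.98 | $635.40 | $4,229.38 | $0.00
Total interest: $635.40 + $635.40 + $635.40 + $635.40 + $635.40 + $635.40 + $635.40 + $635.40 + $635.40 + $635.40 + $635.40 = $6,989.40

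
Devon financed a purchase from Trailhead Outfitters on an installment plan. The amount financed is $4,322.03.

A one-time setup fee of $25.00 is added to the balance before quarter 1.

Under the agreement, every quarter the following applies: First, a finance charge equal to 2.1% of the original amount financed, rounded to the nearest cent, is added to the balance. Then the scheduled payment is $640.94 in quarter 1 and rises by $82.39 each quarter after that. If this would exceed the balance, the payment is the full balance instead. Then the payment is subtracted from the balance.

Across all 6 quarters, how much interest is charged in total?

# | Opening | Interest | Payment | End bal
1 | $4,347.03 | $90.76 | $640.94 | $3,796.85
2 | $3,796.85 | $90.76 | $723.33 | $3,164.28
3 | $3,164.28 | $90.76 | $805.72 | $2,449.32
4 | $2,449.32 | $90.76 | $888.11 | $1,651.97
5 | $1,651.97 | $90.76 | $970.50 | $772.23
6 | $772.23 | $90.76 | $862.99 | $0.00
Total interest: $90.76 + $90.76 + $90.76 + $90.76 + $90.76 + $90.76 = $544.56

$544.56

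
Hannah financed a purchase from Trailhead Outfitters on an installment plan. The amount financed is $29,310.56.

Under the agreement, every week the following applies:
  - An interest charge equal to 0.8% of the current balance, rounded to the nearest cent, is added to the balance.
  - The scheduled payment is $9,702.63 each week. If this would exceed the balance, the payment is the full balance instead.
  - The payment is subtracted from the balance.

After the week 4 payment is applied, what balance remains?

Week 1: opening $29,310.56; interest $234.48 → $29,545.04; payment $9,702.63; balance $19,842.41
Week 2: opening $19,842.41; interest $158.74 → $20,001.15; payment $9,702.63; balance $10,298.52
Week 3: opening $10,298.52; interest $82.39 → $10,380.91; payment $9,702.63; balance $678.28
Week 4: opening $678.28; interest $5.43 → $683.71; payment $683.71; balance $0.00

$0.00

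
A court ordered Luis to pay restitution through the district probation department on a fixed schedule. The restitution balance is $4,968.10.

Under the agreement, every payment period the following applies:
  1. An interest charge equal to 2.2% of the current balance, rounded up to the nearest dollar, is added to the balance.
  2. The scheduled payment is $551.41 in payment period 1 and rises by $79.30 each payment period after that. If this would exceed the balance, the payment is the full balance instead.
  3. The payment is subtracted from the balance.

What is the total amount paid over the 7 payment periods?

$5,462.10

Payment period 1: opening $4,968.10; interest $110.00 → $5,078.10; payment $551.41; balance $4,526.69
Payment period 2: opening $4,526.69; interest $100.00 → $4,626.69; payment $630.71; balance $3,995.98
Payment period 3: opening $3,995.98; interest $88.00 → $4,083.98; payment $710.01; balance $3,373.97
Payment period 4: opening $3,373.97; interest $75.00 → $3,448.97; payment $789.31; balance $2,659.66
Payment period 5: opening $2,659.66; interest $59.00 → $2,718.66; payment $868.61; balance $1,850.05
Payment period 6: opening $1,850.05; interest $41.00 → $1,891.05; payment $947.91; balance $943.14
Payment period 7: opening $943.14; interest $21.00 → $964.14; payment $964.14; balance $0.00
Total paid: $5,462.10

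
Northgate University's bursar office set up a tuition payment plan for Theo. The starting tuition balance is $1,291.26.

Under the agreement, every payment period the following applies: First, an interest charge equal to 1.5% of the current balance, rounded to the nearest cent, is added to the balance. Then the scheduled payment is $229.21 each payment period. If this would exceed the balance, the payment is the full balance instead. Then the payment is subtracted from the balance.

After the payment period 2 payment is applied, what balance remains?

Payment period 1: $1,291.26 +$19.37 interest = $1,310.63; pay $229.21 → $1,081.42
Payment period 2: $1,081.42 +$16.22 interest = $1,097.64; pay $229.21 → $868.43

$868.43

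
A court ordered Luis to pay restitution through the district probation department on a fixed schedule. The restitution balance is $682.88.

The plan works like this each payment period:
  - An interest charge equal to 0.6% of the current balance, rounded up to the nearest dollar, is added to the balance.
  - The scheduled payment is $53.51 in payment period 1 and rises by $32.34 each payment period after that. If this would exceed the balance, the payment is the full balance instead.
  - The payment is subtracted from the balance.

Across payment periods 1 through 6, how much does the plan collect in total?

# | Opening | Interest | Payment | End bal
1 | $682.88 | $5.00 | $53.51 | $634.37
2 | $634.37 | $4.00 | $85.85 | $552.52
3 | $552.52 | $4.00 | $118.19 | $438.33
4 | $438.33 | $3.00 | $150.53 | $290.80
5 | $290.80 | $2.00 | $182.87 | $109.93
6 | $109.93 | $1.00 | $110.93 | $0.00
Total paid: $701.88

$701.88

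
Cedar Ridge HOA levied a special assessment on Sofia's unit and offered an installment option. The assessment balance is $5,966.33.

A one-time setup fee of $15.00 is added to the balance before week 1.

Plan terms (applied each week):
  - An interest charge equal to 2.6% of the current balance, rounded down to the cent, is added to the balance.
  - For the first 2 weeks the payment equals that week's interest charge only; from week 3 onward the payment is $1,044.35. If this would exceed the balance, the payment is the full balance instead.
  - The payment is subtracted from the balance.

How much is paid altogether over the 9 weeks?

Week 1: $5,981.33 +$155.51 interest = $6,136.84; pay $155.51 → $5,981.33
Week 2: $5,981.33 +$155.51 interest = $6,136.84; pay $155.51 → $5,981.33
Week 3: $5,981.33 +$155.51 interest = $6,136.84; pay $1,044.35 → $5,092.49
Week 4: $5,092.49 +$132.40 interest = $5,224.89; pay $1,044.35 → $4,180.54
Week 5: $4,180.54 +$108.69 interest = $4,289.23; pay $1,044.35 → $3,244.88
Week 6: $3,244.88 +$84.36 interest = $3,329.24; pay $1,044.35 → $2,284.89
Week 7: $2,284.89 +$59.40 interest = $2,344.29; pay $1,044.35 → $1,299.94
Week 8: $1,299.94 +$33.79 interest = $1,333.73; pay $1,044.35 → $289.38
Week 9: $289.38 +$7.52 interest = $296.90; pay $296.90 → $0.00
Total paid: $6,874.02

$6,874.02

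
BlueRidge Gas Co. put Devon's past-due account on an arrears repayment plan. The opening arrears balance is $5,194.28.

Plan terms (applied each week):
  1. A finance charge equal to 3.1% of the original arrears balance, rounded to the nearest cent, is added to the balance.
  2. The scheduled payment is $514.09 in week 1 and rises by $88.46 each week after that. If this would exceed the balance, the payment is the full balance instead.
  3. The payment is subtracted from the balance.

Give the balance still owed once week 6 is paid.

Week 1: $5,194.28 +$161.02 interest = $5,355.30; pay $514.09 → $4,841.21
Week 2: $4,841.21 +$161.02 interest = $5,002.23; pay $602.55 → $4,399.68
Week 3: $4,399.68 +$161.02 interest = $4,560.70; pay $691.01 → $3,869.69
Week 4: $3,869.69 +$161.02 interest = $4,030.71; pay $779.47 → $3,251.24
Week 5: $3,251.24 +$161.02 interest = $3,412.26; pay $867.93 → $2,544.33
Week 6: $2,544.33 +$161.02 interest = $2,705.35; pay $956.39 → $1,748.96

$1,748.96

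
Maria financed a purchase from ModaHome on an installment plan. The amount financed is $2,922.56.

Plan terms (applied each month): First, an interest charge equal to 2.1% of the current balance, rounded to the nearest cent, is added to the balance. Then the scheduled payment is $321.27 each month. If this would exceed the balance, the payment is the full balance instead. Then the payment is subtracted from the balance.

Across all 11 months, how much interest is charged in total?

$355.19

Month 1: $2,922.56 +$61.37 interest = $2,983.93; pay $321.27 → $2,662.66
Month 2: $2,662.66 +$55.92 interest = $2,718.58; pay $321.27 → $2,397.31
Month 3: $2,397.31 +$50.34 interest = $2,447.65; pay $321.27 → $2,126.38
Month 4: $2,126.38 +$44.65 interest = $2,171.03; pay $321.27 → $1,849.76
Month 5: $1,849.76 +$38.84 interest = $1,888.60; pay $321.27 → $1,567.33
Month 6: $1,567.33 +$32.91 interest = $1,600.24; pay $321.27 → $1,278.97
Month 7: $1,278.97 +$26.86 interest = $1,305.83; pay $321.27 → $984.56
Month 8: $984.56 +$20.68 interest = $1,005.24; pay $321.27 → $683.97
Month 9: $683.97 +$14.36 interest = $698.33; pay $321.27 → $377.06
Month 10: $377.06 +$7.92 interest = $384.98; pay $321.27 → $63.71
Month 11: $63.71 +$1.34 interest = $65.05; pay $65.05 → $0.00
Total interest: $61.37 + $55.92 + $50.34 + $44.65 + $38.84 + $32.91 + $26.86 + $20.68 + $14.36 + $7.92 + $1.34 = $355.19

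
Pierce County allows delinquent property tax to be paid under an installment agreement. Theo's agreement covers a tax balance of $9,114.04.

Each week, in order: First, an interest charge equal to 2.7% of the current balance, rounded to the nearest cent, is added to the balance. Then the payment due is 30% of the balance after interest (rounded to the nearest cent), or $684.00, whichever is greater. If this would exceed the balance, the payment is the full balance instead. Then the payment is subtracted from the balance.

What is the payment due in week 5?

# | Opening | Interest | Payment | End bal
1 | $9,114.04 | $246.08 | $2,808.04 | $6,552.08
2 | $6,552.08 | $176.91 | $2,018.70 | $4,710.29
3 | $4,710.29 | $127.18 | $1,451.24 | $3,386.23
4 | $3,386.23 | $91.43 | $1,043.30 | $2,434.36
5 | $2,434.36 | $65.73 | $750.03 | $1,750.06

$750.03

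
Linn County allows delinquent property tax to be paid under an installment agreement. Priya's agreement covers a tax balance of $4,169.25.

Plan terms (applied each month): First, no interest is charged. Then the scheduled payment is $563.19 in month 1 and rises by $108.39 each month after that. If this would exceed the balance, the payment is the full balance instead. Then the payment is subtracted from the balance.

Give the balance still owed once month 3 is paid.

Month 1: opening $4,169.25; payment $563.19; balance $3,606.06
Month 2: opening $3,606.06; payment $671.58; balance $2,934.48
Month 3: opening $2,934.48; payment $779.97; balance $2,154.51

$2,154.51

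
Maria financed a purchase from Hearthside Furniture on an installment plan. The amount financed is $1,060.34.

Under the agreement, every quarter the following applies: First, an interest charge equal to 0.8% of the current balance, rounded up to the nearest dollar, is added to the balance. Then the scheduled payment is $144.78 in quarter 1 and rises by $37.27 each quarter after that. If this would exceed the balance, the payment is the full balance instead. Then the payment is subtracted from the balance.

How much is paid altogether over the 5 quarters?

Quarter 1: $1,060.34 +$9.00 interest = $1,069.34; pay $144.78 → $924.56
Quarter 2: $924.56 +$8.00 interest = $932.56; pay $182.05 → $750.51
Quarter 3: $750.51 +$7.00 interest = $757.51; pay $219.32 → $538.19
Quarter 4: $538.19 +$5.00 interest = $543.19; pay $256.59 → $286.60
Quarter 5: $286.60 +$3.00 interest = $289.60; pay $289.60 → $0.00
Total paid: $1,092.34

$1,092.34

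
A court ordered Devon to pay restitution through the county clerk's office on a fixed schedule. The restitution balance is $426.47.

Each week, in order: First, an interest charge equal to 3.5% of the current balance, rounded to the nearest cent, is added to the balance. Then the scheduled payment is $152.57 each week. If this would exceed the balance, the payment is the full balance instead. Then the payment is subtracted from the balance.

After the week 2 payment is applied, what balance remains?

$146.37

Week 1: opening $426.47; interest $14.93 → $441.40; payment $152.57; balance $288.83
Week 2: opening $288.83; interest $10.11 → $298.94; payment $152.57; balance $146.37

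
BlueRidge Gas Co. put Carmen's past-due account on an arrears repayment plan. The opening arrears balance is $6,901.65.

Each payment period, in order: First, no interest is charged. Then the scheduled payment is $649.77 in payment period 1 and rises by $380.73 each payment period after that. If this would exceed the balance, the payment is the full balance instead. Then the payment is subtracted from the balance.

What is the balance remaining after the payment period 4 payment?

$2,018.19

Payment period 1: opening $6,901.65; payment $649.77; balance $6,251.88
Payment period 2: opening $6,251.88; payment $1,030.50; balance $5,221.38
Payment period 3: opening $5,221.38; payment $1,411.23; balance $3,810.15
Payment period 4: opening $3,810.15; payment $1,791.96; balance $2,018.19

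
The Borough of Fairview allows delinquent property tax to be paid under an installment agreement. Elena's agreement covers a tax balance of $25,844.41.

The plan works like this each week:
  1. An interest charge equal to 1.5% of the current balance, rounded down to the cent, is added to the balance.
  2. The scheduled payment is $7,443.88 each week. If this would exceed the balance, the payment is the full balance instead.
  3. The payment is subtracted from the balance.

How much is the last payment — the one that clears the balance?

$4,421.98

Week 1: opening $25,844.41; interest $387.66 → $26,232.07; payment $7,443.88; balance $18,788.19
Week 2: opening $18,788.19; interest $281.82 → $19,070.01; payment $7,443.88; balance $11,626.13
Week 3: opening $11,626.13; interest $174.39 → $11,800.52; payment $7,443.88; balance $4,356.64
Week 4: opening $4,356.64; interest $65.34 → $4,421.98; payment $4,421.98; balance $0.00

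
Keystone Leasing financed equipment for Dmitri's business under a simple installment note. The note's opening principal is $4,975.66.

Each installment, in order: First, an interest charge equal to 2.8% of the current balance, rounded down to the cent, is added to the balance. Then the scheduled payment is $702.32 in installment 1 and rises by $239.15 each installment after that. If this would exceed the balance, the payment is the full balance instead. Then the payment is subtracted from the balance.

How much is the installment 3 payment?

Installment 1: opening $4,975.66; interest $139.31 → $5,114.97; payment $702.32; balance $4,412.65
Installment 2: opening $4,412.65; interest $123.55 → $4,536.20; payment $941.47; balance $3,594.73
Installment 3: opening $3,594.73; interest $100.65 → $3,695.38; payment $1,180.62; balance $2,514.76

$1,180.62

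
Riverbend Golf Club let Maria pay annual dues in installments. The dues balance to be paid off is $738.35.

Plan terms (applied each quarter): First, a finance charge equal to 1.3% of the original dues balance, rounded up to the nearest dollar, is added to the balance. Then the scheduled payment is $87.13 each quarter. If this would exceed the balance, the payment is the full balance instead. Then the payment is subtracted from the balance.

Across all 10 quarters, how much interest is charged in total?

Quarter 1: $738.35 +$10.00 interest = $748.35; pay $87.13 → $661.22
Quarter 2: $661.22 +$10.00 interest = $671.22; pay $87.13 → $584.09
Quarter 3: $584.09 +$10.00 interest = $594.09; pay $87.13 → $506.96
Quarter 4: $506.96 +$10.00 interest = $516.96; pay $87.13 → $429.83
Quarter 5: $429.83 +$10.00 interest = $439.83; pay $87.13 → $352.70
Quarter 6: $352.70 +$10.00 interest = $362.70; pay $87.13 → $275.57
Quarter 7: $275.57 +$10.00 interest = $285.57; pay $87.13 → $198.44
Quarter 8: $198.44 +$10.00 interest = $208.44; pay $87.13 → $121.31
Quarter 9: $121.31 +$10.00 interest = $131.31; pay $87.13 → $44.18
Quarter 10: $44.18 +$10.00 interest = $54.18; pay $54.18 → $0.00
Total interest: $10.00 + $10.00 + $10.00 + $10.00 + $10.00 + $10.00 + $10.00 + $10.00 + $10.00 + $10.00 = $100.00

$100.00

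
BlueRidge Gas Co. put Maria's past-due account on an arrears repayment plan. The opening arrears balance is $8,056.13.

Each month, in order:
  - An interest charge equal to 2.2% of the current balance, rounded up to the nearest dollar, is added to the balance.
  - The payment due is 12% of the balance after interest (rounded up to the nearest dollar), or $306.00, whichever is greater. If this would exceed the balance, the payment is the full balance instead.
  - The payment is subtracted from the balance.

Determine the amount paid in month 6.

$582.00

Month 1: opening $8,056.13; interest $178.00 → $8,234.13; payment $989.00; balance $7,245.13
Month 2: opening $7,245.13; interest $160.00 → $7,405.13; payment $889.00; balance $6,516.13
Month 3: opening $6,516.13; interest $144.00 → $6,660.13; payment $800.00; balance $5,860.13
Month 4: opening $5,860.13; interest $129.00 → $5,989.13; payment $719.00; balance $5,270.13
Month 5: opening $5,270.13; interest $116.00 → $5,386.13; payment $647.00; balance $4,739.13
Month 6: opening $4,739.13; interest $105.00 → $4,844.13; payment $582.00; balance $4,262.13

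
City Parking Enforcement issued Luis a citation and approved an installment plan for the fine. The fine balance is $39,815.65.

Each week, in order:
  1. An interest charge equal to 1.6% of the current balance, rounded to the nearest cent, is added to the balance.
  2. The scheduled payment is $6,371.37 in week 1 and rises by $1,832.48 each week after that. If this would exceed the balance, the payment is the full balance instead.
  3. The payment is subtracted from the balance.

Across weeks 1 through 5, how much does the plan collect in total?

Week 1: opening $39,815.65; interest $637.05 → $40,452.70; payment $6,371.37; balance $34,081.33
Week 2: opening $34,081.33; interest $545.30 → $34,626.63; payment $8,203.85; balance $26,422.78
Week 3: opening $26,422.78; interest $422.76 → $26,845.54; payment $10,036.33; balance $16,809.21
Week 4: opening $16,809.21; interest $268.95 → $17,078.16; payment $11,868.81; balance $5,209.35
Week 5: opening $5,209.35; interest $83.35 → $5,292.70; payment $5,292.70; balance $0.00
Total paid: $41,773.06

$41,773.06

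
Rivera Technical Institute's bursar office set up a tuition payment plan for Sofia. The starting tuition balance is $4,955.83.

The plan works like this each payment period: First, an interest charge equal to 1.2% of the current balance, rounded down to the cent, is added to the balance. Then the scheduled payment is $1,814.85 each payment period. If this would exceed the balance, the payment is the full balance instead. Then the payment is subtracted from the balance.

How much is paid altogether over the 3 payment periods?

$5,070.77

Payment period 1: opening $4,955.83; interest $59.46 → $5,015.29; payment $1,814.85; balance $3,200.44
Payment period 2: opening $3,200.44; interest $38.40 → $3,238.84; payment $1,814.85; balance $1,423.99
Payment period 3: opening $1,423.99; interest $17.08 → $1,441.07; payment $1,441.07; balance $0.00
Total paid: $5,070.77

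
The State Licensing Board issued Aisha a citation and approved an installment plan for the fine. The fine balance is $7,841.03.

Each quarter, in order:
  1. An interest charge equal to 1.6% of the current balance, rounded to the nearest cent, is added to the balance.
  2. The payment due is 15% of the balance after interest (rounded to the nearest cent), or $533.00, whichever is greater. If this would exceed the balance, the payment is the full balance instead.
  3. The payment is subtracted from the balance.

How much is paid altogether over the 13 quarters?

Quarter 1: opening $7,841.03; interest $125.46 → $7,966.49; payment $1,194.97; balance $6,771.52
Quarter 2: opening $6,771.52; interest $108.34 → $6,879.86; payment $1,031.98; balance $5,847.88
Quarter 3: opening $5,847.88; interest $93.57 → $5,941.45; payment $891.22; balance $5,050.23
Quarter 4: opening $5,050.23; interest $80.80 → $5,131.03; payment $769.65; balance $4,361.38
Quarter 5: opening $4,361.38; interest $69.78 → $4,431.16; payment $664.67; balance $3,766.49
Quarter 6: opening $3,766.49; interest $60.26 → $3,826.75; payment $574.01; balance $3,252.74
Quarter 7: opening $3,252.74; interest $52.04 → $3,304.78; payment $533.00; balance $2,771.78
Quarter 8: opening $2,771.78; interest $44.35 → $2,816.13; payment $533.00; balance $2,283.13
Quarter 9: opening $2,283.13; interest $36.53 → $2,319.66; payment $533.00; balance $1,786.66
Quarter 10: opening $1,786.66; interest $28.59 → $1,815.25; payment $533.00; balance $1,282.25
Quarter 11: opening $1,282.25; interest $20.52 → $1,302.77; payment $533.00; balance $769.77
Quarter 12: opening $769.77; interest $12.32 → $782.09; payment $533.00; balance $249.09
Quarter 13: opening $249.09; interest $3.99 → $253.08; payment $253.08; balance $0.00
Total paid: $8,577.58

$8,577.58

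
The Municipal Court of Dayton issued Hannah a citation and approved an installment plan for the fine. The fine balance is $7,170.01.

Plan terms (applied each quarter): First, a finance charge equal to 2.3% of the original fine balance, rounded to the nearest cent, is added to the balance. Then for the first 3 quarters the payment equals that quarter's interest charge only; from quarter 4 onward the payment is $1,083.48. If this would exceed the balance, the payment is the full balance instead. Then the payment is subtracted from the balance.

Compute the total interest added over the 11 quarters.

# | Opening | Interest | Payment | End bal
1 | $7,170.01 | $164.91 | $164.91 | $7,170.01
2 | $7,170.01 | $164.91 | $164.91 | $7,170.01
3 | $7,170.01 | $164.91 | $164.91 | $7,170.01
4 | $7,170.01 | $164.91 | $1,083.48 | $6,251.44
5 | $6,251.44 | $164.91 | $1,083.48 | $5,332.87
6 | $5,332.87 | $164.91 | $1,083.48 | $4,414.30
7 | $4,414.30 | $164.91 | $1,083.48 | $3,495.73
8 | $3,495.73 | $164.91 | $1,083.48 | $2,577.16
9 | $2,577.16 | $164.91 | $1,083.48 | $1,658.59
10 | $1,658.59 | $164.91 | $1,083.48 | $740.02
11 | $740.02 | $164.91 | $904.93 | $0.00
Total interest: $164.91 + $164.91 + $164.91 + $164.91 + $164.91 + $164.91 + $164.91 + $164.91 + $164.91 + $164.91 + $164.91 = $1,814.01

$1,814.01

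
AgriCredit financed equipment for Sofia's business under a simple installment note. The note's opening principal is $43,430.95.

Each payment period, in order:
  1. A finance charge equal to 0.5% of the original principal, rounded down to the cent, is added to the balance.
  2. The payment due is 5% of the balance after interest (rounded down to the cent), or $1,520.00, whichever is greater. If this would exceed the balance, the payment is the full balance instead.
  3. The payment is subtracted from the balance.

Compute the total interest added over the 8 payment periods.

$1,737.20

# | Opening | Interest | Payment | End bal
1 | $43,430.95 | $217.15 | $2,182.40 | $41,465.70
2 | $41,465.70 | $217.15 | $2,084.14 | $39,598.71
3 | $39,598.71 | $217.15 | $1,990.79 | $37,825.07
4 | $37,825.07 | $217.15 | $1,902.11 | $36,140.11
5 | $36,140.11 | $217.15 | $1,817.86 | $34,539.40
6 | $34,539.40 | $217.15 | $1,737.82 | $33,018.73
7 | $33,018.73 | $217.15 | $1,661.79 | $31,574.09
8 | $31,574.09 | $217.15 | $1,589.56 | $30,201.68
Total interest: $217.15 + $217.15 + $217.15 + $217.15 + $217.15 + $217.15 + $217.15 + $217.15 = $1,737.20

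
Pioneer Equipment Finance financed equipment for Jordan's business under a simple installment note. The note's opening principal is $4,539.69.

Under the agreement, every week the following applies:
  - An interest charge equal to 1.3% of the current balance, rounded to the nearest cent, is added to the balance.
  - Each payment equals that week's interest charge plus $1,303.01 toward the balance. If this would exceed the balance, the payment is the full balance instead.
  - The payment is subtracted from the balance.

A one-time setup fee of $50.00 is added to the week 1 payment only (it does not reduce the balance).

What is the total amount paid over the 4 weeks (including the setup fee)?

$4,724.13

# | Opening | Interest | Payment | Fee | End bal
1 | $4,539.69 | $59.02 | $1,362.03 | $50.00 | $3,236.68
2 | $3,236.68 | $42.08 | $1,345.09 | — | $1,933.67
3 | $1,933.67 | $25.14 | $1,328.15 | — | $630.66
4 | $630.66 | $8.20 | $638.86 | — | $0.00
Total paid: $4,724.13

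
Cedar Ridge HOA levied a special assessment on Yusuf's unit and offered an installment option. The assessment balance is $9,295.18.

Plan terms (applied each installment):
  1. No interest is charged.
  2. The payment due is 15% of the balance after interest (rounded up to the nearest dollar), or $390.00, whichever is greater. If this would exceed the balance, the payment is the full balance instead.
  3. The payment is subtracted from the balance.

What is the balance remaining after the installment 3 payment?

$5,706.18

Installment 1: $9,295.18 − $1,395.00 → $7,900.18
Installment 2: $7,900.18 − $1,186.00 → $6,714.18
Installment 3: $6,714.18 − $1,008.00 → $5,706.18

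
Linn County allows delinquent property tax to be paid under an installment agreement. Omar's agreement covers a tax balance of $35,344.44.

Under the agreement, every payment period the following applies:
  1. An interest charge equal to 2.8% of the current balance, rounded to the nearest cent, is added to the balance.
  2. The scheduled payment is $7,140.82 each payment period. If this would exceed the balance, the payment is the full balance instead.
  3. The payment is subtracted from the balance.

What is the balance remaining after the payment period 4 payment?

$9,686.91

Payment period 1: $35,344.44 +$989.64 interest = $36,334.08; pay $7,140.82 → $29,193.26
Payment period 2: $29,193.26 +$817.41 interest = $30,010.67; pay $7,140.82 → $22,869.85
Payment period 3: $22,869.85 +$640.36 interest = $23,510.21; pay $7,140.82 → $16,369.39
Payment period 4: $16,369.39 +$458.34 interest = $16,827.73; pay $7,140.82 → $9,686.91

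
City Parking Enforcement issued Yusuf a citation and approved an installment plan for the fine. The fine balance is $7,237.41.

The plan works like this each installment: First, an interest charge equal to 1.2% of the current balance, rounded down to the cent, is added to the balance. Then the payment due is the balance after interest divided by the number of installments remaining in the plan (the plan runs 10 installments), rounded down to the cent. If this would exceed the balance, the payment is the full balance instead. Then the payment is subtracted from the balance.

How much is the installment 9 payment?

Installment 1: opening $7,237.41; interest $86.84 → $7,324.25; payment $732.42; balance $6,591.83
Installment 2: opening $6,591.83; interest $79.10 → $6,670.93; payment $741.21; balance $5,929.72
Installment 3: opening $5,929.72; interest $71.15 → $6,000.87; payment $750.10; balance $5,250.77
Installment 4: opening $5,250.77; interest $63.00 → $5,313.77; payment $759.11; balance $4,554.66
Installment 5: opening $4,554.66; interest $54.65 → $4,609.31; payment $768.21; balance $3,841.10
Installment 6: opening $3,841.10; interest $46.09 → $3,887.19; payment $777.43; balance $3,109.76
Installment 7: opening $3,109.76; interest $37.31 → $3,147.07; payment $786.76; balance $2,360.31
Installment 8: opening $2,360.31; interest $28.32 → $2,388.63; payment $796.21; balance $1,592.42
Installment 9: opening $1,592.42; interest $19.10 → $1,611.52; payment $805.76; balance $805.76

$805.76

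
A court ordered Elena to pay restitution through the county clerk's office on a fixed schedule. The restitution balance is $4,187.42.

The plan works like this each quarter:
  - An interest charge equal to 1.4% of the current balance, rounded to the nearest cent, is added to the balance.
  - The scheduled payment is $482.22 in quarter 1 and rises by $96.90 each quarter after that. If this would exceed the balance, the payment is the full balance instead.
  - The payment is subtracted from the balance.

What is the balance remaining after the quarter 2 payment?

$3,237.39

Quarter 1: $4,187.42 +$58.62 interest = $4,246.04; pay $482.22 → $3,763.82
Quarter 2: $3,763.82 +$52.69 interest = $3,816.51; pay $579.12 → $3,237.39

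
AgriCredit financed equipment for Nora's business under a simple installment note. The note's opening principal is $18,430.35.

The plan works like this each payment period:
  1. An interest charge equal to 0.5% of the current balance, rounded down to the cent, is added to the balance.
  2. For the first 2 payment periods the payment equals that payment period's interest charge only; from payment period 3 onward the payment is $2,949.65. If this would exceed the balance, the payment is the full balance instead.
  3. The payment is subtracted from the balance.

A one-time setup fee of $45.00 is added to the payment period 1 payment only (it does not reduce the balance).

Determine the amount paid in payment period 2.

$92.15

Payment period 1: opening $18,430.35; interest $92.15 → $18,522.50; payment $92.15 (+ $45.00 fee); balance $18,430.35
Payment period 2: opening $18,430.35; interest $92.15 → $18,522.50; payment $92.15; balance $18,430.35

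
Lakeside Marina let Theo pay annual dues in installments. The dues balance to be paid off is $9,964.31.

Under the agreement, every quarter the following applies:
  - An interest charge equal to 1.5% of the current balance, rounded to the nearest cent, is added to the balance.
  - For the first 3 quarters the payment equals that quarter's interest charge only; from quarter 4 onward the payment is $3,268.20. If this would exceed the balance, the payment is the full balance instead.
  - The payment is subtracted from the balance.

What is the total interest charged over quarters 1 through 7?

Quarter 1: opening $9,964.31; interest $149.46 → $10,113.77; payment $149.46; balance $9,964.31
Quarter 2: opening $9,964.31; interest $149.46 → $10,113.77; payment $149.46; balance $9,964.31
Quarter 3: opening $9,964.31; interest $149.46 → $10,113.77; payment $149.46; balance $9,964.31
Quarter 4: opening $9,964.31; interest $149.46 → $10,113.77; payment $3,268.20; balance $6,845.57
Quarter 5: opening $6,845.57; interest $102.68 → $6,948.25; payment $3,268.20; balance $3,680.05
Quarter 6: opening $3,680.05; interest $55.20 → $3,735.25; payment $3,268.20; balance $467.05
Quarter 7: opening $467.05; interest $7.01 → $474.06; payment $474.06; balance $0.00
Total interest: $149.46 + $149.46 + $149.46 + $149.46 + $102.68 + $55.20 + $7.01 = $762.73

$762.73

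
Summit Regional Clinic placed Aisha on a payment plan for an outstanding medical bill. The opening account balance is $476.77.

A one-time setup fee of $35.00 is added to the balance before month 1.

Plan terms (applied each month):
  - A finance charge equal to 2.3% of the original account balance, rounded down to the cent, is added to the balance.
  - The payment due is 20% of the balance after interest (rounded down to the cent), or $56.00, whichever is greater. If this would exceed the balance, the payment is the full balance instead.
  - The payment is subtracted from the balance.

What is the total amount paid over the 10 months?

# | Opening | Interest | Payment | End bal
1 | $511.77 | $10.96 | $104.54 | $418.19
2 | $418.19 | $10.96 | $85.83 | $343.32
3 | $343.32 | $10.96 | $70.85 | $283.43
4 | $283.43 | $10.96 | $58.87 | $235.52
5 | $235.52 | $10.96 | $56.00 | $190.48
6 | $190.48 | $10.96 | $56.00 | $145.44
7 | $145.44 | $10.96 | $56.00 | $100.40
8 | $100.40 | $10.96 | $56.00 | $55.36
9 | $55.36 | $10.96 | $56.00 | $10.32
10 | $10.32 | $10.96 | $21.28 | $0.00
Total paid: $621.37

$621.37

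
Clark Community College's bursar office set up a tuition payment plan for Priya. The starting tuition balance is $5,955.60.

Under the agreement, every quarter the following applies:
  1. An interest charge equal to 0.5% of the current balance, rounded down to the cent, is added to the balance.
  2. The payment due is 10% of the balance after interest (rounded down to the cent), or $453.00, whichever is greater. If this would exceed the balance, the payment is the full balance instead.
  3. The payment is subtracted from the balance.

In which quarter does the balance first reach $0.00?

# | Opening | Interest | Payment | End bal
1 | $5,955.60 | $29.77 | $598.53 | $5,386.84
2 | $5,386.84 | $26.93 | $541.37 | $4,872.40
3 | $4,872.40 | $24.36 | $489.67 | $4,407.09
4 | $4,407.09 | $22.03 | $453.00 | $3,976.12
5 | $3,976.12 | $19.88 | $453.00 | $3,543.00
6 | $3,543.00 | $17.71 | $453.00 | $3,107.71
7 | $3,107.71 | $15.53 | $453.00 | $2,670.24
8 | $2,670.24 | $13.35 | $453.00 | $2,230.59
9 | $2,230.59 | $11.15 | $453.00 | $1,788.74
10 | $1,788.74 | $8.94 | $453.00 | $1,344.68
11 | $1,344.68 | $6.72 | $453.00 | $898.40
12 | $898.40 | $4.49 | $453.00 | $449.89
13 | $449.89 | $2.24 | $452.13 | $0.00
Balance reaches $0.00 in quarter 13.

13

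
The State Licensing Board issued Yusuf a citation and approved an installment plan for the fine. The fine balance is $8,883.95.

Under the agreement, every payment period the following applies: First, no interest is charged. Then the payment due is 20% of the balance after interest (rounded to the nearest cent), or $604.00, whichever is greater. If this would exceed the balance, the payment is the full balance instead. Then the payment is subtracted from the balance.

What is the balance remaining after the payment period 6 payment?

Payment period 1: opening $8,883.95; payment $1,776.79; balance $7,107.16
Payment period 2: opening $7,107.16; payment $1,421.43; balance $5,685.73
Payment period 3: opening $5,685.73; payment $1,137.15; balance $4,548.58
Payment period 4: opening $4,548.58; payment $909.72; balance $3,638.86
Payment period 5: opening $3,638.86; payment $727.77; balance $2,911.09
Payment period 6: opening $2,911.09; payment $604.00; balance $2,307.09

$2,307.09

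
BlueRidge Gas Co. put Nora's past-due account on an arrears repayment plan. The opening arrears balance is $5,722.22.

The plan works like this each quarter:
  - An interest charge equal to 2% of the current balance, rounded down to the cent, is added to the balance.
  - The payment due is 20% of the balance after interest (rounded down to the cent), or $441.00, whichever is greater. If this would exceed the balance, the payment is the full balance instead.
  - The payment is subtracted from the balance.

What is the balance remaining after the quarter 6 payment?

Quarter 1: $5,722.22 +$114.44 interest = $5,836.66; pay $1,167.33 → $4,669.33
Quarter 2: $4,669.33 +$93.38 interest = $4,762.71; pay $952.54 → $3,810.17
Quarter 3: $3,810.17 +$76.20 interest = $3,886.37; pay $777.27 → $3,109.10
Quarter 4: $3,109.10 +$62.18 interest = $3,171.28; pay $634.25 → $2,537.03
Quarter 5: $2,537.03 +$50.74 interest = $2,587.77; pay $517.55 → $2,070.22
Quarter 6: $2,070.22 +$41.40 interest = $2,111.62; pay $441.00 → $1,670.62

$1,670.62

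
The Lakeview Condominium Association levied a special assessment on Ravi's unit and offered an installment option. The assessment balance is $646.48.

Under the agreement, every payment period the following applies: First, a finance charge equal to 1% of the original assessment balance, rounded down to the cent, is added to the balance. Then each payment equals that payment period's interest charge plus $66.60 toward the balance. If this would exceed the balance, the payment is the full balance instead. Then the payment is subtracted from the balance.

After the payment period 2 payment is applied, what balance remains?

# | Opening | Interest | Payment | End bal
1 | $646.48 | $6.46 | $73.06 | $579.88
2 | $579.88 | $6.46 | $73.06 | $513.28

$513.28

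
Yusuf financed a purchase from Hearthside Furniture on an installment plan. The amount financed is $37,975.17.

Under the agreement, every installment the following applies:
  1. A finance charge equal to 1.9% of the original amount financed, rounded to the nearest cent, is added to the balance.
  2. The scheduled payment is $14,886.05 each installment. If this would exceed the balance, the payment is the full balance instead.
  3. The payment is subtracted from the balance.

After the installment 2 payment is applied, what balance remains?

$9,646.13

Installment 1: $37,975.17 +$721.53 interest = $38,696.70; pay $14,886.05 → $23,810.65
Installment 2: $23,810.65 +$721.53 interest = $24,532.18; pay $14,886.05 → $9,646.13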